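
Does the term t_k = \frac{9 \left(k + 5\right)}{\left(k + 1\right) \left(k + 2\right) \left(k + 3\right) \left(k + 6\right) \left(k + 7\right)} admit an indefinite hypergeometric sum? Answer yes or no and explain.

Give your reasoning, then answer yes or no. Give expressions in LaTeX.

Yes. s_k = \frac{k \left(k^{2} + 9 k + 20\right)}{4 \left(k^{3} + 9 k^{2} + 20 k + 12\right)}.

Compute t_(k+1)/t_k: get (k + 1)*(k + 6)**2/((k + 4)*(k + 5)*(k + 8)).
Factor: A=k + 1; B=k + 8; C=k**3 + 14*k**2 + 65*k + 100.
Need (k + 1)·f(k+1) − (k + 7)·f(k) = k**3 + 14*k**2 + 65*k + 100.
Degrees (1,1,3) ⇒ d ≤ 6.
Solve for f: f(k) = k*(k + 3)*(k + 4)**2*(k + 5)**2/36 (degree 6 ≤ 6).
R(k) = B(k−1)·f(k)/C(k) = k*(k + 3)*(k + 4)*(k + 7)/36; s_k = R·t_k = k*(k**2 + 9*k + 20)/(4*(k**3 + 9*k**2 + 20*k + 12)).
Δs = 9*(k + 5)/(k**5 + 19*k**4 + 131*k**3 + 401*k**2 + 540*k + 252), as required.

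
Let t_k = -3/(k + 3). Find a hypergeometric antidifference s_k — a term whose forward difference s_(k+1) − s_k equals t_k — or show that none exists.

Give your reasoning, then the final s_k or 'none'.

not Gosper-summable; s_k does not exist

r(k) = (k + 3)/(k + 4) after simplifying.
Take A(k)=k + 3, B(k)=k + 4, C(k)=1.
f must satisfy (k + 3)·f(k+1) − (k + 3)·f(k) = 1.
From deg A=1, deg B=1, deg C=0: d=0.
f = c0 ⇒ A·f(k+1) − B(k−1)·f(k) − C = -1. The system {-1 = 0} is inconsistent; no antidifference.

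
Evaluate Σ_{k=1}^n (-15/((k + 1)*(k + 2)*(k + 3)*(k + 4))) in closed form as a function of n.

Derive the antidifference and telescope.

r(k) = (k + 1)/(k + 5) after simplifying.
Factor: A=k + 1; B=k + 5; C=1.
Solve (k + 1)·f(k+1) − (k + 4)·f(k) = 1.
Bound: deg f ≤ 3.
Solving with deg f ≤ 3: f(k) = k*(k**2 + 6*k + 11)/18.
So s_k = (B(k−1)f/C)·t_k = (k*(k + 4)*(k**2 + 6*k + 11)/18)·t_k = 5*k*(-k**2 - 6*k - 11)/(6*(k + 1)*(k + 2)*(k + 3)).
Verify: -15/(k**4 + 10*k**3 + 35*k**2 + 50*k + 24) matches t_k.
Σ_(k=1)^n t_k = s_(n+1) − s_(1) = (5*(-n**3 - 9*n**2 - 26*n - 18)/(6*(n**3 + 9*n**2 + 26*n + 24))) − (-5/8), i.e. 5*n*(-n**2 - 9*n - 26)/(24*(n**3 + 9*n**2 + 26*n + 24)).

S(n) = 5*n*(-n**2 - 9*n - 26)/(24*(n**3 + 9*n**2 + 26*n + 24))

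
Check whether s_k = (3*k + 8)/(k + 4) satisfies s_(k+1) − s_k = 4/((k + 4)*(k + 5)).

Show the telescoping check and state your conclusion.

s_(k+1) = (3*k + 11)/(k + 5)
s_(k+1) − s_k = 4/(k**2 + 9*k + 20)
(s_(k+1) − s_k) − t_k = 0

valid (s_(k+1) − s_k reduces to t_k)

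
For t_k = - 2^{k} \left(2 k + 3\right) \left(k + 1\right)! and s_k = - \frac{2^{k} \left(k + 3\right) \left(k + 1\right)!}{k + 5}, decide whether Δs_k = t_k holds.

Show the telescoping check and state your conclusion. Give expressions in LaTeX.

s_(k+1) = -2**(k + 1)*(k + 4)*factorial(k + 2)/(k + 6)
s_(k+1) − s_k = -2**k*(2*k**3 + 21*k**2 + 67*k + 62)*factorial(k + 1)/((k + 5)*(k + 6))
(s_(k+1) − s_k) − t_k = 2**(k + 1)*(2*k**2 + 13*k + 14)*factorial(k + 1)/((k + 5)*(k + 6))

Invalid: residual \frac{2^{k + 1} \left(2 k^{2} + 13 k + 14\right) \left(k + 1\right)!}{\left(k + 5\right) \left(k + 6\right)} ≠ 0.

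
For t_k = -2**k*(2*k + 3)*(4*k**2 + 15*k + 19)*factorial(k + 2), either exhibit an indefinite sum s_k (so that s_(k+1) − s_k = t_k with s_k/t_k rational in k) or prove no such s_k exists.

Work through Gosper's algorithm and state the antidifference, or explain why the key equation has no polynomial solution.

Ratio r(k) = 2*(8*k**4 + 90*k**3 + 389*k**2 + 763*k + 570)/(8*k**3 + 42*k**2 + 83*k + 57).
Take A(k)=2*k + 6, B(k)=1, C(k)=k**3 + 21*k**2/4 + 83*k/8 + 57/8.
Solve (2*k + 6)·f(k+1) − (1)·f(k) = k**3 + 21*k**2/4 + 83*k/8 + 57/8.
Degrees (1,0,3) ⇒ d ≤ 2.
Solve for f: f(k) = (4*k**2 + 3*k + 3)/8 (degree 2 ≤ 2).
Then R = B(k−1)f/C = (4*k**2 + 3*k + 3)/((2*k + 3)*(4*k**2 + 15*k + 19)), so s_k = R(k)·t_k = -2**k*(4*k**2 + 3*k + 3)*factorial(k + 2).
Δs = -2**k*(2*k + 3)*(4*k**2 + 15*k + 19)*factorial(k + 2), as required.

s_k = -2**k*(4*k**2 + 3*k + 3)*factorial(k + 2)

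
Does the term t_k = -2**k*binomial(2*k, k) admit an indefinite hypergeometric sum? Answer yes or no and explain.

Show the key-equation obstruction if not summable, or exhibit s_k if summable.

t_(k+1)/t_k = 4*(2*k + 1)/(k + 1).
A = 8*k + 4, B = k + 1, C = 1.
Key eq: (8*k + 4)·f(k+1) = (k)·f(k) + (1).
Degrees (1,1,0) ⇒ d ≤ -1.
Negative degree bound (-1): no f exists, t_k not Gosper-summable.

No; the degree bound rules out any f.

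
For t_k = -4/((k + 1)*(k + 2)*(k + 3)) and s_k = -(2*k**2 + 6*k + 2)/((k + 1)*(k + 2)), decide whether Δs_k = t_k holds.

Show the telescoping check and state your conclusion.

valid (s_(k+1) − s_k reduces to t_k)

s_(k+1) = 2*(-3*k - (k + 1)**2 - 4)/((k + 2)*(k + 3))
s_(k+1) − s_k = -4/(k**3 + 6*k**2 + 11*k + 6)
(s_(k+1) − s_k) − t_k = 0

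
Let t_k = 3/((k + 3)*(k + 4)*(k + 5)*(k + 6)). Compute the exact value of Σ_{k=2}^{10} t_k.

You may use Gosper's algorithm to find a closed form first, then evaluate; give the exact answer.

Σ = 1/224

The ratio is (k + 3)/(k + 7).
Normal form (A,B,C) = (k + 3, k + 7, 1).
Solve (k + 3)·f(k+1) − (k + 6)·f(k) = 1.
From deg A=1, deg B=1, deg C=0: d=3.
Coefficient equations give f(k) = k*(k**2 + 12*k + 47)/180.
R(k) = B(k−1)·f(k)/C(k) = k*(k + 6)*(k**2 + 12*k + 47)/180; s_k = R·t_k = k*(k**2 + 12*k + 47)/(60*(k + 3)*(k + 4)*(k + 5)).
Δs = 3/(k**4 + 18*k**3 + 119*k**2 + 342*k + 360), as required.
Evaluate s at k=11 and k=2: 11/672 and 1/84; difference 1/224.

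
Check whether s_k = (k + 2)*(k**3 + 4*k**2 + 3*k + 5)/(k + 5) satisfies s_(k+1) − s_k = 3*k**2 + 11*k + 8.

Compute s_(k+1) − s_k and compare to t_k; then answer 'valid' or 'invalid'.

s_(k+1) = (k**4 + 10*k**3 + 35*k**2 + 55*k + 39)/(k + 6)
s_(k+1) − s_k = (3*k**4 + 38*k**3 + 153*k**2 + 238*k + 135)/(k**2 + 11*k + 30)
(s_(k+1) − s_k) − t_k = 3*(-2*k**3 - 22*k**2 - 60*k - 35)/(k**2 + 11*k + 30)

Invalid: residual 3*(-2*k**3 - 22*k**2 - 60*k - 35)/(k**2 + 11*k + 30) ≠ 0.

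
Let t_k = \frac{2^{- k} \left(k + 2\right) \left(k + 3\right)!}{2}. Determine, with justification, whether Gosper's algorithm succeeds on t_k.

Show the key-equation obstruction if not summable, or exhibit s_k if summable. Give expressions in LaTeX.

Yes. s_k = 2^{- k} \left(k + 3\right)!.

Compute t_(k+1)/t_k: get (k + 3)*(k + 4)/(2*(k + 2)).
So A=k/2 + 2 and B=1, with C=k + 2.
Solve (k/2 + 2)·f(k+1) − (1)·f(k) = k + 2.
From deg A=1, deg B=0, deg C=1: d=0.
Solve for f: f(k) = 2 (degree 0 ≤ 0).
R(k) = B(k−1)·f(k)/C(k) = 2/(k + 2); s_k = R·t_k = factorial(k + 3)/2**k.
Δs = (k + 2)*factorial(k + 3)/(2*2**k), as required.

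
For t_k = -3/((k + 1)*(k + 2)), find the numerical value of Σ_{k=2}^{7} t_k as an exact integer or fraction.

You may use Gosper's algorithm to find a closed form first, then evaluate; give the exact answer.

Compute t_(k+1)/t_k: get (k + 1)/(k + 3).
Gosper form: A/B · C(k+1)/C(k) with A=k + 1, B=k + 3, C=1.
Solve (k + 1)·f(k+1) − (k + 2)·f(k) = 1.
Bound: deg f ≤ 1.
Coefficient equations give f(k) = k.
R(k) = B(k−1)·f(k)/C(k) = k*(k + 2); s_k = R·t_k = -3*k/(k + 1).
Verify: -3/(k**2 + 3*k + 2) matches t_k.
Σ_(k=2)^(7) t_k = s_(8) − s_(2) = -8/3 − (-2) = -2/3.

Σ = -2/3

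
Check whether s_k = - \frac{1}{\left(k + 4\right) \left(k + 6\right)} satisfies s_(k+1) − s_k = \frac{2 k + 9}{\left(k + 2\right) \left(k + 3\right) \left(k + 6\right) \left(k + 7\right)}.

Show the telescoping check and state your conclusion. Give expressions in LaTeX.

Invalid: residual \frac{6 \left(- k^{2} - 9 k - 19\right)}{k^{6} + 27 k^{5} + 295 k^{4} + 1665 k^{3} + 5104 k^{2} + 8028 k + 5040} ≠ 0.

s_(k+1) = -1/((k + 5)*(k + 7))
s_(k+1) − s_k = (2*k + 11)/(k**4 + 22*k**3 + 179*k**2 + 638*k + 840)
(s_(k+1) − s_k) − t_k = 6*(-k**2 - 9*k - 19)/(k**6 + 27*k**5 + 295*k**4 + 1665*k**3 + 5104*k**2 + 8028*k + 5040)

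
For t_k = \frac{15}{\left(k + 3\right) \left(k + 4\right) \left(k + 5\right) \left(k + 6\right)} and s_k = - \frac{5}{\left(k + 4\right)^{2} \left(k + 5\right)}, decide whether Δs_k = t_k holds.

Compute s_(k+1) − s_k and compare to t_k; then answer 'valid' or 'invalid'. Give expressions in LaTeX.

Invalid: residual \frac{10 \left(- 2 k - 9\right)}{k^{6} + 27 k^{5} + 301 k^{4} + 1773 k^{3} + 5818 k^{2} + 10080 k + 7200} ≠ 0.

s_(k+1) = -5/((k + 5)**2*(k + 6))
s_(k+1) − s_k = 5*(3*k + 14)/(k**5 + 24*k**4 + 229*k**3 + 1086*k**2 + 2560*k + 2400)
(s_(k+1) − s_k) − t_k = 10*(-2*k - 9)/(k**6 + 27*k**5 + 301*k**4 + 1773*k**3 + 5818*k**2 + 10080*k + 7200)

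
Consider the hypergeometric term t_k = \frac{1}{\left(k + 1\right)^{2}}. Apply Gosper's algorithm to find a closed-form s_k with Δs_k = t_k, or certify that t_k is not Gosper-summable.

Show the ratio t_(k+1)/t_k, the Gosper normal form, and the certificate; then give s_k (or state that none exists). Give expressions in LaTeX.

not Gosper-summable; s_k does not exist

r(k) = (k + 1)**2/(k + 2)**2 after simplifying.
Factor: A=k**2 + 2*k + 1; B=k**2 + 4*k + 4; C=1.
Solve (k**2 + 2*k + 1)·f(k+1) − (k**2 + 2*k + 1)·f(k) = 1.
Bound: deg f ≤ 0.
Generic f = c0 gives residual -1; -1 = 0 cannot hold, so t_k is not Gosper-summable.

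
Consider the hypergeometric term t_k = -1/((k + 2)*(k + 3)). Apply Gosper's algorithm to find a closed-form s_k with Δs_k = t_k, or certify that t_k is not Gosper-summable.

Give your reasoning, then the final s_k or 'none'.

s_k = -k/(2*k + 4)

r(k) = (k + 2)/(k + 4) after simplifying.
Gosper form: A/B · C(k+1)/C(k) with A=k + 2, B=k + 4, C=1.
Need (k + 2)·f(k+1) − (k + 3)·f(k) = 1.
Degrees (1,1,0) ⇒ d ≤ 1.
A polynomial solution: f(k) = k/2.
So s_k = (B(k−1)f/C)·t_k = (k*(k + 3)/2)·t_k = -k/(2*k + 4).
s_(k+1) − s_k = -1/(k**2 + 5*k + 6) = t_k.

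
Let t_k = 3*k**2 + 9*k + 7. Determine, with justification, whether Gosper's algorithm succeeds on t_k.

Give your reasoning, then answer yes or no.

Step 1: r(k) = (3*k**2 + 15*k + 19)/(3*k**2 + 9*k + 7).
Take A(k)=1, B(k)=1, C(k)=k**2 + 3*k + 7/3.
Key eq: (1)·f(k+1) = (1)·f(k) + (k**2 + 3*k + 7/3).
From deg A=0, deg B=0, deg C=2: d=3.
Solving with deg f ≤ 3: f(k) = k*(k**2 + 3*k + 3)/3.
R(k) = B(k−1)·f(k)/C(k) = k*(k**2 + 3*k + 3)/(3*k**2 + 9*k + 7); s_k = R·t_k = k*(k**2 + 3*k + 3).
Verify: 3*k**2 + 9*k + 7 matches t_k.

Yes. s_k = k*(k**2 + 3*k + 3).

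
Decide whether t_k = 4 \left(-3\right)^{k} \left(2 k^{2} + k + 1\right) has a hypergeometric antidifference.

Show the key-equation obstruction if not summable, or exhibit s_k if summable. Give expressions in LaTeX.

Yes. s_k = \left(-3\right)^{k} \left(- 2 k^{2} + 2 k - 1\right).

t_(k+1)/t_k = 3*(-2*k**2 - 5*k - 4)/(2*k**2 + k + 1).
A = -3, B = 1, C = k**2 + k/2 + 1/2.
Key eq: (-3)·f(k+1) = (1)·f(k) + (k**2 + k/2 + 1/2).
d = 2 from the (0,0,2) case.
A polynomial solution: f(k) = -(2*k**2 - 2*k + 1)/8.
Certificate R = B(k−1)f/C = -(2*k**2 - 2*k + 1)/(4*(2*k**2 + k + 1)) gives s_k = (-3)**k*(-2*k**2 + 2*k - 1).
Check: Δs_k = 4*(-3)**k*(2*k**2 + k + 1). ✓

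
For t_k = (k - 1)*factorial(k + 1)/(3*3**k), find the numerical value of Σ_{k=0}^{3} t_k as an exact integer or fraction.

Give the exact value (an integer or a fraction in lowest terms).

Ratio r(k) = k*(k + 2)/(3*(k - 1)).
Gosper form: A/B · C(k+1)/C(k) with A=k/3 + 2/3, B=1, C=k - 1.
Key eq: (k/3 + 2/3)·f(k+1) = (1)·f(k) + (k - 1).
deg f ≤ 0 (via 1,0,1).
Solve for f: f(k) = 3 (degree 0 ≤ 0).
So s_k = (B(k−1)f/C)·t_k = (3/(k - 1))·t_k = factorial(k + 1)/3**k.
Verify: (k - 1)*factorial(k + 1)/(3*3**k) matches t_k.
Telescoping: Σ = s_(4) − s_(0) = 40/27 − (1) = 13/27.

Σ = 13/27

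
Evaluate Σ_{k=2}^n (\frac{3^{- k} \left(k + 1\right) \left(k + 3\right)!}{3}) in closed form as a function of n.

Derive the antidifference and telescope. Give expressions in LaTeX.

S(n) = - \frac{40}{3} + \frac{3^{- n} \left(n + 4\right)!}{3}

Ratio r(k) = (k + 2)*(k + 4)/(3*(k + 1)).
Take A(k)=k/3 + 4/3, B(k)=1, C(k)=k + 1.
Need (k/3 + 4/3)·f(k+1) − (1)·f(k) = k + 1.
From deg A=1, deg B=0, deg C=1: d=0.
Solve for f: f(k) = 3 (degree 0 ≤ 0).
Certificate R = B(k−1)f/C = 3/(k + 1) gives s_k = factorial(k + 3)/3**k.
s_(k+1) − s_k = (k + 1)*factorial(k + 3)/(3*3**k) = t_k.
Telescope: S(n) = s_(n+1) − s_(2) = 3**(-n - 1)*factorial(n + 4) − (40/3) = -40/3 + factorial(n + 4)/(3*3**n).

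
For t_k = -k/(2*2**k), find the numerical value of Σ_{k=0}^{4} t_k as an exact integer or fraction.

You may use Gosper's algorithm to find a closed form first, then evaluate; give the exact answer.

Ratio r(k) = (k + 1)/(2*k).
Normal form (A,B,C) = (1/2, 1, k).
Need (1/2)·f(k+1) − (1)·f(k) = k.
d = 1 from the (0,0,1) case.
Solve for f: f(k) = -2*(k + 1) (degree 1 ≤ 1).
So s_k = (B(k−1)f/C)·t_k = (-2*(k + 1)/k)·t_k = (k + 1)/2**k.
s_(k+1) − s_k = -k/(2*2**k) = t_k.
Telescoping: Σ = s_(5) − s_(0) = 3/16 − (1) = -13/16.

Σ = -13/16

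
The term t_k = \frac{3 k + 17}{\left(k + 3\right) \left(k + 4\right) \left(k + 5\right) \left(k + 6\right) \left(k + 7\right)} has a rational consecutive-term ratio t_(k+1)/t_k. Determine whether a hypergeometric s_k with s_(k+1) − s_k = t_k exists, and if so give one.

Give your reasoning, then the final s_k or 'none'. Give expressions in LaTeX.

Ratio r(k) = (k + 3)*(3*k + 20)/((k + 8)*(3*k + 17)).
Normal form (A,B,C) = (k + 3, k + 8, k + 17/3).
Key eq: (k + 3)·f(k+1) = (k + 7)·f(k) + (k + 17/3).
deg f ≤ 4 (via 1,1,1).
Solving with deg f ≤ 4: f(k) = k*(k + 5)*(k**2 + 13*k + 54)/216.
Get s_k = R·t_k = k*(k**2 + 13*k + 54)/(72*(k**3 + 13*k**2 + 54*k + 72)) with R(k) = B(k−1)f(k)/C(k) = k*(k + 5)*(k + 7)*(k**2 + 13*k + 54)/(72*(3*k + 17)).
Verify: (3*k + 17)/(k**5 + 25*k**4 + 245*k**3 + 1175*k**2 + 2754*k + 2520) matches t_k.

s_k = \frac{k \left(k^{2} + 13 k + 54\right)}{72 \left(k^{3} + 13 k^{2} + 54 k + 72\right)}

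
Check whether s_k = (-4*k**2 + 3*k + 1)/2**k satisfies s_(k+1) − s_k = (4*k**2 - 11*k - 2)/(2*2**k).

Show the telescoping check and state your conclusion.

s_(k+1) = k*(-4*k - 5)/(2*2**k)
s_(k+1) − s_k = (4*k**2 - 11*k - 2)/(2*2**k)
(s_(k+1) − s_k) − t_k = 0

Valid — Δs_k = t_k.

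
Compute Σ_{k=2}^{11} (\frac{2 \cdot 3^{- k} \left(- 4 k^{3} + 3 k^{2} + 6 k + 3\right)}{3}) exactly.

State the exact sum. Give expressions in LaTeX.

Step 1: r(k) = (4*k**3 + 9*k**2 - 8)/(3*(4*k**3 - 3*k**2 - 6*k - 3)).
Factor: A=1/3; B=1; C=k**3 - 3*k**2/4 - 3*k/2 - 3/4.
Set up (1/3)·f(k+1) − (1)·f(k) − (k**3 - 3*k**2/4 - 3*k/2 - 3/4) = 0.
From deg A=0, deg B=0, deg C=3: d=3.
A polynomial solution: f(k) = -3*(4*k**3 + 3*k**2 + 3*k + 2)/8.
Get s_k = R·t_k = (4*k**3 + 3*k**2 + 3*k + 2)/3**k with R(k) = B(k−1)f(k)/C(k) = -3*(4*k**3 + 3*k**2 + 3*k + 2)/(2*(4*k**3 - 3*k**2 - 6*k - 3)).
Verify: 2*(-4*k**3 + 3*k**2 + 6*k + 3)/(3*3**k) matches t_k.
Evaluate s at k=12 and k=2: 7382/531441 and 52/9; difference -3063166/531441.

Σ = -3063166/531441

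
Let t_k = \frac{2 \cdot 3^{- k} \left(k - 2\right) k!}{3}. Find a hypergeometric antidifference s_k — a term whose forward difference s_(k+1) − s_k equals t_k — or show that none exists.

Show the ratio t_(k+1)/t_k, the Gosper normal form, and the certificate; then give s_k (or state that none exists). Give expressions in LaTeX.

s_k = 2 \cdot 3^{- k} k!

Compute t_(k+1)/t_k: get (k**2 - 1)/(3*(k - 2)).
A = k/3 + 1/3, B = 1, C = k - 2.
Solve (k/3 + 1/3)·f(k+1) − (1)·f(k) = k - 2.
d = 0 from the (1,0,1) case.
Match coefficients ⇒ f(k) = 3.
Get s_k = R·t_k = 2*factorial(k)/3**k with R(k) = B(k−1)f(k)/C(k) = 3/(k - 2).
Verify: 2*(k - 2)*factorial(k)/(3*3**k) matches t_k.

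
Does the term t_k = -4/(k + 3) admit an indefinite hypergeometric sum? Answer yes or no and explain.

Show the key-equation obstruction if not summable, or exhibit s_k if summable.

No — t_k has no hypergeometric antidifference.

t_(k+1)/t_k = (k + 3)/(k + 4).
Take A(k)=k + 3, B(k)=k + 4, C(k)=1.
Need (k + 3)·f(k+1) − (k + 3)·f(k) = 1.
Bound: deg f ≤ 0.
Put f(k) = c0: A·f(k+1) − B(k−1)·f(k) − C = -1; need -1 = 0 — inconsistent ⇒ no f, not summable.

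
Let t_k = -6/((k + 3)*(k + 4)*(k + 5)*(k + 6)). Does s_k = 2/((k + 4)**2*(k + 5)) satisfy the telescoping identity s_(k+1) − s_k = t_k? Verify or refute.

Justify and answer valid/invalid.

s_(k+1) = 2/((k + 5)**2*(k + 6))
s_(k+1) − s_k = 2*((k + 4)**2 - (k + 5)*(k + 6))/((k + 4)**2*(k + 5)**2*(k + 6))
(s_(k+1) − s_k) − t_k = 4*(2*k + 9)/(k**6 + 27*k**5 + 301*k**4 + 1773*k**3 + 5818*k**2 + 10080*k + 7200)

Invalid: residual 4*(2*k + 9)/(k**6 + 27*k**5 + 301*k**4 + 1773*k**3 + 5818*k**2 + 10080*k + 7200) ≠ 0.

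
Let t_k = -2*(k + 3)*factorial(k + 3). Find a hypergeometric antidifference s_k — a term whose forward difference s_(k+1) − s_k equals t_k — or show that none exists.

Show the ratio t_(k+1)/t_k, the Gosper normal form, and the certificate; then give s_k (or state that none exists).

s_k = -2*factorial(k + 3)

Ratio r(k) = (k + 4)**2/(k + 3).
Factor: A=k + 4; B=1; C=k + 3.
Key eq: (k + 4)·f(k+1) = (1)·f(k) + (k + 3).
d = 0 from the (1,0,1) case.
Match coefficients ⇒ f(k) = 1.
Certificate R = B(k−1)f/C = 1/(k + 3) gives s_k = -2*factorial(k + 3).
Verify: -2*(k + 3)*factorial(k + 3) matches t_k.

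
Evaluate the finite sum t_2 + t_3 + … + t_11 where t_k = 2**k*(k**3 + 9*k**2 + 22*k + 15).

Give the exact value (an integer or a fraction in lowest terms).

Compute t_(k+1)/t_k: get 2*(k**3 + 12*k**2 + 43*k + 47)/(k**3 + 9*k**2 + 22*k + 15).
Gosper form: A/B · C(k+1)/C(k) with A=2, B=1, C=k**3 + 9*k**2 + 22*k + 15.
Need (2)·f(k+1) − (1)·f(k) = k**3 + 9*k**2 + 22*k + 15.
d = 3 from the (0,0,3) case.
Match coefficients ⇒ f(k) = k**3 + 3*k**2 + 4*k - 1.
R(k) = B(k−1)·f(k)/C(k) = (k**3 + 3*k**2 + 4*k - 1)/(k**3 + 9*k**2 + 22*k + 15); s_k = R·t_k = 2**k*(k**3 + 3*k**2 + 4*k - 1).
Verify: 2**k*(k**3 + 9*k**2 + 22*k + 15) matches t_k.
Evaluate s at k=12 and k=2: 9039872 and 108; difference 9039764.

Σ = 9039764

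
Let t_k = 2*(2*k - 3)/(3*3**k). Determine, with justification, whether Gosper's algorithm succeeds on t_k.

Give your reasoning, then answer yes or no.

t_(k+1)/t_k = (2*k - 1)/(3*(2*k - 3)).
So A=1/3 and B=1, with C=k - 3/2.
Set up (1/3)·f(k+1) − (1)·f(k) − (k - 3/2) = 0.
deg f ≤ 1 (via 0,0,1).
Solving with deg f ≤ 1: f(k) = -3*(k - 1)/2.
So s_k = (B(k−1)f/C)·t_k = (-3*(k - 1)/(2*k - 3))·t_k = 2*(1 - k)/3**k.
Δs = 2*(2*k - 3)/(3*3**k), as required.

Yes. s_k = 2*(1 - k)/3**k.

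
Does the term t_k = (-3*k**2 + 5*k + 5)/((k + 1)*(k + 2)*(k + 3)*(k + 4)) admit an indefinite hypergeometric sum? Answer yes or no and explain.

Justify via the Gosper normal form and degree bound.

t_(k+1)/t_k = (k + 1)*(5*k - 3*(k + 1)**2 + 10)/((k + 5)*(-3*k**2 + 5*k + 5)).
Gosper form: A/B · C(k+1)/C(k) with A=k + 1, B=k + 5, C=k**2 - 5*k/3 - 5/3.
Set up (k + 1)·f(k+1) − (k + 4)·f(k) − (k**2 - 5*k/3 - 5/3) = 0.
Bound: deg f ≤ 3.
Coefficient equations give f(k) = -k*(3*k + 2)/3.
Get s_k = R·t_k = k*(3*k + 2)/((k + 1)*(k + 2)*(k + 3)) with R(k) = B(k−1)f(k)/C(k) = -k*(k + 4)*(3*k + 2)/(3*k**2 - 5*k - 5).
Δs = (-3*k**2 + 5*k + 5)/(k**4 + 10*k**3 + 35*k**2 + 50*k + 24), as required.

Yes. s_k = k*(3*k + 2)/((k + 1)*(k + 2)*(k + 3)).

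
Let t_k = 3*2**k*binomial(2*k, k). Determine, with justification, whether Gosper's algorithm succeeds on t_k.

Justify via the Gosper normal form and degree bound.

The ratio is 4*(2*k + 1)/(k + 1).
A = 8*k + 4, B = k + 1, C = 1.
Set up (8*k + 4)·f(k+1) − (k)·f(k) − (1) = 0.
deg f ≤ -1 (via 1,1,0).
Bound -1 < 0, so the key equation has no polynomial solution.

No. Not Gosper-summable.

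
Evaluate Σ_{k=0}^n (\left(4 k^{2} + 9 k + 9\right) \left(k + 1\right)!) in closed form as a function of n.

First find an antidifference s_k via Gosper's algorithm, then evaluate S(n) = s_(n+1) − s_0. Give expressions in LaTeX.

S(n) = 4 n \left(n + 2\right)! + 5 \left(n + 2\right)! - 1

Ratio r(k) = (k + 2)*(9*k + 4*(k + 1)**2 + 18)/(4*k**2 + 9*k + 9).
Normal form (A,B,C) = (k + 2, 1, k**2 + 9*k/4 + 9/4).
Set up (k + 2)·f(k+1) − (1)·f(k) − (k**2 + 9*k/4 + 9/4) = 0.
d = 1 from the (1,0,2) case.
Solve for f: f(k) = (4*k + 1)/4 (degree 1 ≤ 1).
R(k) = B(k−1)·f(k)/C(k) = (4*k + 1)/(4*k**2 + 9*k + 9); s_k = R·t_k = (4*k + 1)*factorial(k + 1).
s_(k+1) − s_k = (4*k**2 + 9*k + 9)*factorial(k + 1) = t_k.
s_(n+1) = (4*n + 5)*factorial(n + 2) and s_(0) = 1, so S(n) = 4*n*factorial(n + 2) + 5*factorial(n + 2) - 1.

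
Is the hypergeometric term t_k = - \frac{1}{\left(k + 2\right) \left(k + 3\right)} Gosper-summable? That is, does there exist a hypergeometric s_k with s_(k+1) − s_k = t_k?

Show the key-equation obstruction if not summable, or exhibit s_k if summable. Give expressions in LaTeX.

t_(k+1)/t_k = (k + 2)/(k + 4).
Factor: A=k + 2; B=k + 4; C=1.
Key eq: (k + 2)·f(k+1) = (k + 3)·f(k) + (1).
deg f ≤ 1 (via 1,1,0).
Solve for f: f(k) = k/2 (degree 1 ≤ 1).
Then R = B(k−1)f/C = k*(k + 3)/2, so s_k = R(k)·t_k = -k/(2*k + 4).
Verify: -1/(k**2 + 5*k + 6) matches t_k.

Yes. s_k = - \frac{k}{2 k + 4}.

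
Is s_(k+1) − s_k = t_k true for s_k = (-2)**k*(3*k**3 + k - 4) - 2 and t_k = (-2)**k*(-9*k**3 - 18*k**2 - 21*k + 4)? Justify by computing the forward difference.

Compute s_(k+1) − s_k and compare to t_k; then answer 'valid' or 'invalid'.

Valid — Δs_k = t_k.

s_(k+1) = -2*(-2)**k*(k + 3*(k + 1)**3 - 3) - 2
s_(k+1) − s_k = (-2)**k*(-9*k**3 - 18*k**2 - 21*k + 4)
(s_(k+1) − s_k) − t_k = 0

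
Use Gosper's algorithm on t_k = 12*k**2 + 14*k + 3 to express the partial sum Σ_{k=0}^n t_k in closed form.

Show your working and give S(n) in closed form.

S(n) = 4*n**3 + 13*n**2 + 12*n + 3

t_(k+1)/t_k = (12*k**2 + 38*k + 29)/(12*k**2 + 14*k + 3).
A = 1, B = 1, C = k**2 + 7*k/6 + 1/4.
Set up (1)·f(k+1) − (1)·f(k) − (k**2 + 7*k/6 + 1/4) = 0.
From deg A=0, deg B=0, deg C=2: d=3.
Match coefficients ⇒ f(k) = k*(4*k**2 + k - 2)/12.
R(k) = B(k−1)·f(k)/C(k) = k*(4*k**2 + k - 2)/(12*k**2 + 14*k + 3); s_k = R·t_k = k*(4*k**2 + k - 2).
s_(k+1) − s_k = 12*k**2 + 14*k + 3 = t_k.
s_(n+1) = 4*n**3 + 13*n**2 + 12*n + 3 and s_(0) = 0, so S(n) = 4*n**3 + 13*n**2 + 12*n + 3.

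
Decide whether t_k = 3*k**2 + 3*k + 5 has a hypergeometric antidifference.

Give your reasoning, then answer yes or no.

Step 1: r(k) = (3*k**2 + 9*k + 11)/(3*k**2 + 3*k + 5).
Factor: A=1; B=1; C=k**2 + k + 5/3.
f must satisfy (1)·f(k+1) − (1)·f(k) = k**2 + k + 5/3.
Bound: deg f ≤ 3.
Coefficient equations give f(k) = k*(k**2 + 4)/3.
R(k) = B(k−1)·f(k)/C(k) = k*(k**2 + 4)/(3*k**2 + 3*k + 5); s_k = R·t_k = k*(k**2 + 4).
Check: Δs_k = 3*k**2 + 3*k + 5. ✓

Yes. s_k = k*(k**2 + 4).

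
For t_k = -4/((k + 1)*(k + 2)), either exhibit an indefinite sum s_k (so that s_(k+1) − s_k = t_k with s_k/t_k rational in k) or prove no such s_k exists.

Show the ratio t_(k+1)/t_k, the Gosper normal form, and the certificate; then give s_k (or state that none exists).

s_k = -4*k/(k + 1)

r(k) = (k + 1)/(k + 3) after simplifying.
Take A(k)=k + 1, B(k)=k + 3, C(k)=1.
f must satisfy (k + 1)·f(k+1) − (k + 2)·f(k) = 1.
deg f ≤ 1 (via 1,1,0).
Match coefficients ⇒ f(k) = k.
Then R = B(k−1)f/C = k*(k + 2), so s_k = R(k)·t_k = -4*k/(k + 1).
Verify: -4/(k**2 + 3*k + 2) matches t_k.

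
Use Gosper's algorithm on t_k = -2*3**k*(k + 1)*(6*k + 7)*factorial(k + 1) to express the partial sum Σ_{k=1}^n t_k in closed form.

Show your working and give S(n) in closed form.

S(n) = -12*3**n*n*factorial(n + 2) - 6*3**n*factorial(n + 2) + 12

Step 1: r(k) = (k + 2)**2*(18*k + 39)/((k + 1)*(6*k + 7)).
A = 3*k + 6, B = 1, C = k**2 + 13*k/6 + 7/6.
Key eq: (3*k + 6)·f(k+1) = (1)·f(k) + (k**2 + 13*k/6 + 7/6).
deg f ≤ 1 (via 1,0,2).
Coefficient equations give f(k) = (2*k - 1)/6.
R(k) = B(k−1)·f(k)/C(k) = (2*k - 1)/((k + 1)*(6*k + 7)); s_k = R·t_k = -2*3**k*(2*k - 1)*factorial(k + 1).
Check: Δs_k = -2*3**k*(k + 1)*(6*k + 7)*factorial(k + 1). ✓
Evaluate: s_(n+1) = -6*3**n*(2*n + 1)*factorial(n + 2); subtract s_(1) = -12 ⇒ S(n) = -12*3**n*n*factorial(n + 2) - 6*3**n*factorial(n + 2) + 12.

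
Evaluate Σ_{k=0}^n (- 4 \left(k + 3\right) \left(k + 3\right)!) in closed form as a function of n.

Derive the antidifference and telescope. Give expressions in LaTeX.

S(n) = 24 - 4 \left(n + 4\right)!

r(k) = (k + 4)**2/(k + 3) after simplifying.
Factor: A=k + 4; B=1; C=k + 3.
Solve (k + 4)·f(k+1) − (1)·f(k) = k + 3.
deg f ≤ 0 (via 1,0,1).
Solve for f: f(k) = 1 (degree 0 ≤ 0).
Then R = B(k−1)f/C = 1/(k + 3), so s_k = R(k)·t_k = -4*factorial(k + 3).
Δs = -4*(k + 3)*factorial(k + 3), as required.
Evaluate: s_(n+1) = -4*factorial(n + 4); subtract s_(0) = -24 ⇒ S(n) = 24 - 4*factorial(n + 4).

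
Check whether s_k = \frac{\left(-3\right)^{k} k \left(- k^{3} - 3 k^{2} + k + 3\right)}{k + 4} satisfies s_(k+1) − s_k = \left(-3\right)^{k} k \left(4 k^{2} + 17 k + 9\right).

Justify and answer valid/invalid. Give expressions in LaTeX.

s_(k+1) = 3*(-3)**k*k*(k**3 + 7*k**2 + 14*k + 8)/(k + 5)
s_(k+1) − s_k = (-3)**k*k*(4*k**4 + 41*k**3 + 140*k**2 + 184*k + 81)/(k**2 + 9*k + 20)
(s_(k+1) − s_k) − t_k = 3*(-3)**k*k*(-4*k**3 - 34*k**2 - 79*k - 33)/(k**2 + 9*k + 20)

Invalid: residual \frac{3 \left(-3\right)^{k} k \left(- 4 k^{3} - 34 k^{2} - 79 k - 33\right)}{k^{2} + 9 k + 20} ≠ 0.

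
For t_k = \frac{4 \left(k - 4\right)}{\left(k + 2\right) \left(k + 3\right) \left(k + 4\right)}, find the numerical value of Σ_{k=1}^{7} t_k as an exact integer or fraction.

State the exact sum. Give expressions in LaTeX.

Ratio r(k) = (k - 3)*(k + 2)/((k - 4)*(k + 5)).
So A=k + 2 and B=k + 5, with C=k - 4.
Set up (k + 2)·f(k+1) − (k + 4)·f(k) − (k - 4) = 0.
Bound: deg f ≤ 2.
Match coefficients ⇒ f(k) = -k*(k + 11)/6.
Then R = B(k−1)f/C = -k*(k + 4)*(k + 11)/(6*(k - 4)), so s_k = R(k)·t_k = 2*k*(-k - 11)/(3*(k + 2)*(k + 3)).
Δs = 4*(k - 4)/(k**3 + 9*k**2 + 26*k + 24), as required.
Sum = s_(8) − s_(1); s_(8) = -152/165, s_(1) = -2/3 ⇒ -14/55.

Σ = -14/55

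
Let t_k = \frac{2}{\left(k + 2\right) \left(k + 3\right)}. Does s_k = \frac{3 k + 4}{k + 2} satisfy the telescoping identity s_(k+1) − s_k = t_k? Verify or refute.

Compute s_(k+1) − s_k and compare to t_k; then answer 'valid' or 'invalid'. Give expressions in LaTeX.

Valid — Δs_k = t_k.

s_(k+1) = (3*k + 7)/(k + 3)
s_(k+1) − s_k = 2/(k**2 + 5*k + 6)
(s_(k+1) − s_k) − t_k = 0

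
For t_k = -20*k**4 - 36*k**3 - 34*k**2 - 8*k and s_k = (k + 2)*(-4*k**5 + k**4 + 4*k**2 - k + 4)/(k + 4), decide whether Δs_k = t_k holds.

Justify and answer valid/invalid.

s_(k+1) = (k + 3)*(-k - 4*(k + 1)**5 + (k + 1)**4 + 4*(k + 1)**2 + 3)/(k + 5)
s_(k+1) − s_k = 2*(-10*k**6 - 92*k**5 - 262*k**4 - 339*k**3 - 228*k**2 - 49*k + 4)/(k**2 + 9*k + 20)
(s_(k+1) − s_k) − t_k = 2*(16*k**5 + 117*k**4 + 178*k**3 + 148*k**2 + 31*k + 4)/(k**2 + 9*k + 20)

Invalid: residual 2*(16*k**5 + 117*k**4 + 178*k**3 + 148*k**2 + 31*k + 4)/(k**2 + 9*k + 20) ≠ 0.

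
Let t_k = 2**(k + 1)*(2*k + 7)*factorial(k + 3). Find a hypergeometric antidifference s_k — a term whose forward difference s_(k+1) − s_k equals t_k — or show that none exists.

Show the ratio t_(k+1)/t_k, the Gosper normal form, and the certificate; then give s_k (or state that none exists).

s_k = 2**(k + 1)*factorial(k + 3)

t_(k+1)/t_k = 2*(k + 4)*(2*k + 9)/(2*k + 7).
A = 2*k + 8, B = 1, C = k + 7/2.
Solve (2*k + 8)·f(k+1) − (1)·f(k) = k + 7/2.
Degrees (1,0,1) ⇒ d ≤ 0.
Solve for f: f(k) = 1/2 (degree 0 ≤ 0).
So s_k = (B(k−1)f/C)·t_k = (1/(2*k + 7))·t_k = 2**(k + 1)*factorial(k + 3).
s_(k+1) − s_k = 2**(k + 1)*(2*k + 7)*factorial(k + 3) = t_k.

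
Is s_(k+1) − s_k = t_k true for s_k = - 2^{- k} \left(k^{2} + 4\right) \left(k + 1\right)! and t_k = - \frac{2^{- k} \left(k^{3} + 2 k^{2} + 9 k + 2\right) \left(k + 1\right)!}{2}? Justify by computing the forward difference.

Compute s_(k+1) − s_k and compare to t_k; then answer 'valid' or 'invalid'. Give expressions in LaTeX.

valid (s_(k+1) − s_k reduces to t_k)

s_(k+1) = -(k**2 + 2*k + 5)*factorial(k + 2)/(2*2**k)
s_(k+1) − s_k = -(k**3 + 2*k**2 + 9*k + 2)*factorial(k + 1)/(2*2**k)
(s_(k+1) − s_k) − t_k = 0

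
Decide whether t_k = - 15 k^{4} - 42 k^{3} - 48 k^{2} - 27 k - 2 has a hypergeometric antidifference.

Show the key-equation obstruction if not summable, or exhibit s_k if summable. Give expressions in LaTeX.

Compute t_(k+1)/t_k: get (15*k**4 + 102*k**3 + 264*k**2 + 309*k + 134)/(15*k**4 + 42*k**3 + 48*k**2 + 27*k + 2).
A = 1, B = 1, C = k**4 + 14*k**3/5 + 16*k**2/5 + 9*k/5 + 2/15.
f must satisfy (1)·f(k+1) − (1)·f(k) = k**4 + 14*k**3/5 + 16*k**2/5 + 9*k/5 + 2/15.
Bound: deg f ≤ 5.
Solve for f: f(k) = k*(3*k**4 + 3*k**3 - 4)/15 (degree 5 ≤ 5).
R(k) = B(k−1)·f(k)/C(k) = k*(3*k**4 + 3*k**3 - 4)/(15*k**4 + 42*k**3 + 48*k**2 + 27*k + 2); s_k = R·t_k = k*(-3*k**4 - 3*k**3 + 4).
Check: Δs_k = -15*k**4 - 42*k**3 - 48*k**2 - 27*k - 2. ✓

Yes. s_k = k \left(- 3 k^{4} - 3 k^{3} + 4\right).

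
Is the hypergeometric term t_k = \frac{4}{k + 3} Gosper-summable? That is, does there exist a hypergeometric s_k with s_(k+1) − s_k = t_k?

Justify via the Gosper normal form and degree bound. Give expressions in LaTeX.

No — key equation has no polynomial f.

Ratio r(k) = (k + 3)/(k + 4).
Gosper form: A/B · C(k+1)/C(k) with A=k + 3, B=k + 4, C=1.
Need (k + 3)·f(k+1) − (k + 3)·f(k) = 1.
d = 0 from the (1,1,0) case.
Generic f = c0 gives residual -1; -1 = 0 cannot hold, so t_k is not Gosper-summable.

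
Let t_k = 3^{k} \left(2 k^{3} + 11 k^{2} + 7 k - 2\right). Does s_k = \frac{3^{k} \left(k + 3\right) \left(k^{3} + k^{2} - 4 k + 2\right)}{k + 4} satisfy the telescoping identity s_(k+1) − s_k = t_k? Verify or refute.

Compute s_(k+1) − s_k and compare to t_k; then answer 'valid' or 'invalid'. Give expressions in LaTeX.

s_(k+1) = 3**(k + 1)*k*(k**3 + 8*k**2 + 17*k + 4)/(k + 5)
s_(k+1) − s_k = 3**k*(2*k**5 + 27*k**4 + 128*k**3 + 231*k**2 + 92*k - 30)/(k**2 + 9*k + 20)
(s_(k+1) − s_k) − t_k = 2*3**k*(-k**4 - 9*k**3 - 25*k**2 - 15*k + 5)/(k**2 + 9*k + 20)

Invalid: residual \frac{2 \cdot 3^{k} \left(- k^{4} - 9 k^{3} - 25 k^{2} - 15 k + 5\right)}{k^{2} + 9 k + 20} ≠ 0.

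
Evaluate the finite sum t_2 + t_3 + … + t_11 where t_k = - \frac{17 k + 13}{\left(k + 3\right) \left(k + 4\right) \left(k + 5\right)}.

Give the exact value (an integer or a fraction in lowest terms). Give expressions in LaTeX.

Compute t_(k+1)/t_k: get (k + 3)*(17*k + 30)/((k + 6)*(17*k + 13)).
Normal form (A,B,C) = (k + 3, k + 6, k + 13/17).
Set up (k + 3)·f(k+1) − (k + 5)·f(k) − (k + 13/17) = 0.
Degrees (1,1,1) ⇒ d ≤ 2.
Solve for f: f(k) = k*(8*k + 5)/51 (degree 2 ≤ 2).
Then R = B(k−1)f/C = k*(k + 5)*(8*k + 5)/(3*(17*k + 13)), so s_k = R(k)·t_k = k*(-8*k - 5)/(3*(k + 3)*(k + 4)).
Δs = (-17*k - 13)/(k**3 + 12*k**2 + 47*k + 60), as required.
Evaluate s at k=12 and k=2: -101/60 and -7/15; difference -73/60.

Σ = -73/60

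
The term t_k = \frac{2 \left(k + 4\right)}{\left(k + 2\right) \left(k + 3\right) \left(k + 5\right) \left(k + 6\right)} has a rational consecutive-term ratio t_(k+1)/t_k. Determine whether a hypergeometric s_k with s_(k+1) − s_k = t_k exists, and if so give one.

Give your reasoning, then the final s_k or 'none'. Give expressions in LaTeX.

s_k = \frac{k \left(k + 7\right)}{10 \left(k^{2} + 7 k + 10\right)}

Step 1: r(k) = (k + 2)*(k + 5)**2/((k + 4)**2*(k + 7)).
A = k + 2, B = k + 7, C = k**2 + 8*k + 16.
Need (k + 2)·f(k+1) − (k + 6)·f(k) = k**2 + 8*k + 16.
Bound: deg f ≤ 4.
Solving with deg f ≤ 4: f(k) = k*(k + 3)*(k + 4)*(k + 7)/20.
Get s_k = R·t_k = k*(k + 7)/(10*(k**2 + 7*k + 10)) with R(k) = B(k−1)f(k)/C(k) = k*(k + 3)*(k + 6)*(k + 7)/(20*(k + 4)).
Verify: 2*(k + 4)/(k**4 + 16*k**3 + 91*k**2 + 216*k + 180) matches t_k.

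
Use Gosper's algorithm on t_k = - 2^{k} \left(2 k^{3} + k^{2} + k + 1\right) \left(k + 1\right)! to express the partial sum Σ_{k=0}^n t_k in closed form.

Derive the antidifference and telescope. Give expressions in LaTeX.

The ratio is 2*(k + 2)*(k + 2*(k + 1)**3 + (k + 1)**2 + 2)/(2*k**3 + k**2 + k + 1).
Take A(k)=2*k + 4, B(k)=1, C(k)=k**3 + k**2/2 + k/2 + 1/2.
Solve (2*k + 4)·f(k+1) − (1)·f(k) = k**3 + k**2/2 + k/2 + 1/2.
From deg A=1, deg B=0, deg C=3: d=2.
Match coefficients ⇒ f(k) = (k**2 - 3*k + 3)/2.
R(k) = B(k−1)·f(k)/C(k) = (k**2 - 3*k + 3)/(2*k**3 + k**2 + k + 1); s_k = R·t_k = -2**k*(k**2 - 3*k + 3)*factorial(k + 1).
s_(k+1) − s_k = -2**k*(2*k**3 + k**2 + k + 1)*factorial(k + 1) = t_k.
Evaluate: s_(n+1) = -2**(n + 1)*(n**2 - n + 1)*factorial(n + 2); subtract s_(0) = -3 ⇒ S(n) = -2**(n + 1)*n**4*factorial(n) - 2**(n + 1)*n*factorial(n) - 2**(n + 2)*n**3*factorial(n) - 2**(n + 2)*factorial(n) + 3.

S(n) = - 2^{n + 1} n^{4} n! - 2^{n + 1} n n! - 2^{n + 2} n^{3} n! - 2^{n + 2} n! + 3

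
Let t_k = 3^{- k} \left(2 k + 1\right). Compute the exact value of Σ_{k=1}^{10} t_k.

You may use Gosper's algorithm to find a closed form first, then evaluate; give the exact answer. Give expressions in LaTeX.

r(k) = (2*k + 3)/(3*(2*k + 1)) after simplifying.
Normal form (A,B,C) = (1/3, 1, k + 1/2).
Solve (1/3)·f(k+1) − (1)·f(k) = k + 1/2.
Bound: deg f ≤ 1.
Solve for f: f(k) = -3*(k + 1)/2 (degree 1 ≤ 1).
R(k) = B(k−1)·f(k)/C(k) = -3*(k + 1)/(2*k + 1); s_k = R·t_k = 3**(1 - k)*(-k - 1).
Δs = (2*k + 1)/3**k, as required.
Σ_(k=1)^(10) t_k = s_(11) − s_(1) = -4/19683 − (-2) = 39362/19683.

Σ = 39362/19683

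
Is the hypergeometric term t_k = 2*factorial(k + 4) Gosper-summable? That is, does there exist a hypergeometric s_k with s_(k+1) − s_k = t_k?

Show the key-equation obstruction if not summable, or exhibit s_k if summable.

Ratio r(k) = k + 5.
So A=k + 5 and B=1, with C=1.
f must satisfy (k + 5)·f(k+1) − (1)·f(k) = 1.
From deg A=1, deg B=0, deg C=0: d=-1.
Negative degree bound (-1): no f exists, t_k not Gosper-summable.

No — negative degree bound, so no certificate f.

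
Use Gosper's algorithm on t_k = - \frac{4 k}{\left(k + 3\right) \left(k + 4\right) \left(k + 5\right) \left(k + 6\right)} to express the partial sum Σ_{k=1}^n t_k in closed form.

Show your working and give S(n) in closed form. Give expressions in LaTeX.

t_(k+1)/t_k = (k + 1)*(k + 3)/(k*(k + 7)).
A = k + 3, B = k + 7, C = k.
Set up (k + 3)·f(k+1) − (k + 6)·f(k) − (k) = 0.
deg f ≤ 3 (via 1,1,1).
Solve for f: f(k) = k*(k - 1)*(k + 13)/120 (degree 3 ≤ 3).
Then R = B(k−1)f/C = (k - 1)*(k + 6)*(k + 13)/120, so s_k = R(k)·t_k = k*(-k**2 - 12*k + 13)/(30*(k + 3)*(k + 4)*(k + 5)).
Check: Δs_k = -4*k/(k**4 + 18*k**3 + 119*k**2 + 342*k + 360). ✓
s_(n+1) = n*(-n**2 - 15*n - 14)/(30*(n**3 + 15*n**2 + 74*n + 120)) and s_(1) = 0, so S(n) = n*(-n**2 - 15*n - 14)/(30*(n**3 + 15*n**2 + 74*n + 120)).

S(n) = \frac{n \left(- n^{2} - 15 n - 14\right)}{30 \left(n^{3} + 15 n^{2} + 74 n + 120\right)}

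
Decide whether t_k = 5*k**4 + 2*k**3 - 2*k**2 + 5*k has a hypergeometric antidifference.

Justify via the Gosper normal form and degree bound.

Yes. s_k = k*(k**4 - 2*k**3 + 4*k - 3).

Ratio r(k) = (5*k**4 + 22*k**3 + 34*k**2 + 27*k + 10)/(k*(5*k**3 + 2*k**2 - 2*k + 5)).
So A=1 and B=1, with C=k**4 + 2*k**3/5 - 2*k**2/5 + k.
Need (1)·f(k+1) − (1)·f(k) = k**4 + 2*k**3/5 - 2*k**2/5 + k.
Degrees (0,0,4) ⇒ d ≤ 5.
Solve for f: f(k) = k*(k - 1)*(k**3 - k**2 - k + 3)/5 (degree 5 ≤ 5).
Then R = B(k−1)f/C = (k - 1)*(k**3 - k**2 - k + 3)/(5*k**3 + 2*k**2 - 2*k + 5), so s_k = R(k)·t_k = k*(k**4 - 2*k**3 + 4*k - 3).
Δs = k*(5*k**3 + 2*k**2 - 2*k + 5), as required.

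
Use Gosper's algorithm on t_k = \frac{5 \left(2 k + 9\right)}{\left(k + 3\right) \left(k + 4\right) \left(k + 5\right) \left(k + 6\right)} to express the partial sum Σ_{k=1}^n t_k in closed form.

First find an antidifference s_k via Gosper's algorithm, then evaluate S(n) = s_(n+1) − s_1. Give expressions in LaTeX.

Compute t_(k+1)/t_k: get (k + 3)*(2*k + 11)/((k + 7)*(2*k + 9)).
So A=k + 3 and B=k + 7, with C=k + 9/2.
Set up (k + 3)·f(k+1) − (k + 6)·f(k) − (k + 9/2) = 0.
d = 3 from the (1,1,1) case.
A polynomial solution: f(k) = k*(k + 4)*(k + 8)/30.
So s_k = (B(k−1)f/C)·t_k = (k*(k + 4)*(k + 6)*(k + 8)/(15*(2*k + 9)))·t_k = k*(k + 8)/(3*(k**2 + 8*k + 15)).
Verify: 5*(2*k + 9)/(k**4 + 18*k**3 + 119*k**2 + 342*k + 360) matches t_k.
Σ_(k=1)^n t_k = s_(n+1) − s_(1) = ((n**2 + 10*n + 9)/(3*(n**2 + 10*n + 24))) − (1/8), i.e. 5*n*(n + 10)/(24*(n**2 + 10*n + 24)).

S(n) = \frac{5 n \left(n + 10\right)}{24 \left(n^{2} + 10 n + 24\right)}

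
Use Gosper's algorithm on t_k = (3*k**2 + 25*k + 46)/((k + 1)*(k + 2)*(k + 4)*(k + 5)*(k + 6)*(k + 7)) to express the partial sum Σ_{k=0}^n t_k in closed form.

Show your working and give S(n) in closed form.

The ratio is (k + 1)*(k + 4)*(25*k + 3*(k + 1)**2 + 71)/((k + 3)*(k + 8)*(3*k**2 + 25*k + 46)).
So A=k + 1 and B=k + 8, with C=k**3 + 34*k**2/3 + 121*k/3 + 46.
f must satisfy (k + 1)·f(k+1) − (k + 7)·f(k) = k**3 + 34*k**2/3 + 121*k/3 + 46.
From deg A=1, deg B=1, deg C=3: d=6.
A polynomial solution: f(k) = k*(k + 2)*(k + 3)*(k + 5)*(k**2 + 11*k + 34)/72.
So s_k = (B(k−1)f/C)·t_k = (k*(k + 2)*(k + 5)*(k + 7)*(k**2 + 11*k + 34)/(24*(3*k**2 + 25*k + 46)))·t_k = k*(k**2 + 11*k + 34)/(24*(k**3 + 11*k**2 + 34*k + 24)).
Check: Δs_k = (3*k**2 + 25*k + 46)/(k**6 + 25*k**5 + 247*k**4 + 1219*k**3 + 3112*k**2 + 3796*k + 1680). ✓
Evaluate: s_(n+1) = (n**3 + 14*n**2 + 59*n + 46)/(24*(n**3 + 14*n**2 + 59*n + 70)); subtract s_(0) = 0 ⇒ S(n) = (n**3 + 14*n**2 + 59*n + 46)/(24*(n**3 + 14*n**2 + 59*n + 70)).

S(n) = (n**3 + 14*n**2 + 59*n + 46)/(24*(n**3 + 14*n**2 + 59*n + 70))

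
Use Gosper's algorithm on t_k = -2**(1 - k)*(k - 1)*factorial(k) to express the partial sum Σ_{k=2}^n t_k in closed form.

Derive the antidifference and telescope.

S(n) = 2**(1 - n)*(2**n - n*factorial(n) - factorial(n))

Ratio r(k) = k*(k + 1)/(2*(k - 1)).
Take A(k)=k/2 + 1/2, B(k)=1, C(k)=k - 1.
Solve (k/2 + 1/2)·f(k+1) − (1)·f(k) = k - 1.
deg f ≤ 0 (via 1,0,1).
Solve for f: f(k) = 2 (degree 0 ≤ 0).
Get s_k = R·t_k = -2**(2 - k)*factorial(k) with R(k) = B(k−1)f(k)/C(k) = 2/(k - 1).
Check: Δs_k = -2**(1 - k)*(k - 1)*factorial(k). ✓
Σ_(k=2)^n t_k = s_(n+1) − s_(2) = (-2**(1 - n)*factorial(n + 1)) − (-2), i.e. 2**(1 - n)*(2**n - n*factorial(n) - factorial(n)).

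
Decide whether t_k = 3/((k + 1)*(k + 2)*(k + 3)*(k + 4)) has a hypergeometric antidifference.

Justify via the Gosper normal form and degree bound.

t_(k+1)/t_k = (k + 1)/(k + 5).
Factor: A=k + 1; B=k + 5; C=1.
f must satisfy (k + 1)·f(k+1) − (k + 4)·f(k) = 1.
d = 3 from the (1,1,0) case.
Solve for f: f(k) = k*(k**2 + 6*k + 11)/18 (degree 3 ≤ 3).
Get s_k = R·t_k = k*(k**2 + 6*k + 11)/(6*(k + 1)*(k + 2)*(k + 3)) with R(k) = B(k−1)f(k)/C(k) = k*(k + 4)*(k**2 + 6*k + 11)/18.
Check: Δs_k = 3/(k**4 + 10*k**3 + 35*k**2 + 50*k + 24). ✓

Yes. s_k = k*(k**2 + 6*k + 11)/(6*(k + 1)*(k + 2)*(k + 3)).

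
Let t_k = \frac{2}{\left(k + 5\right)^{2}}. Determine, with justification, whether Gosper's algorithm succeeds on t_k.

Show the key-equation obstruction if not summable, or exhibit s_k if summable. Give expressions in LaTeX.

No — key equation has no polynomial f.

The ratio is (k + 5)**2/(k + 6)**2.
A = k**2 + 10*k + 25, B = k**2 + 12*k + 36, C = 1.
Need (k**2 + 10*k + 25)·f(k+1) − (k**2 + 10*k + 25)·f(k) = 1.
From deg A=2, deg B=2, deg C=0: d=0.
Write f(k) = c0. Then LHS − RHS = -1, requiring -1 = 0: contradictory. No certificate.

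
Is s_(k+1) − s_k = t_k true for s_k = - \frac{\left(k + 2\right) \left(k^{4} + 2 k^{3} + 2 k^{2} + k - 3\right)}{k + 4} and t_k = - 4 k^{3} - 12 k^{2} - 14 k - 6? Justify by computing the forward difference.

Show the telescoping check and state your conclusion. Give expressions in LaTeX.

s_(k+1) = (-k**5 - 9*k**4 - 32*k**3 - 57*k**2 - 48*k - 9)/(k + 5)
s_(k+1) − s_k = 2*(-2*k**5 - 21*k**4 - 75*k**3 - 126*k**2 - 106*k - 33)/(k**2 + 9*k + 20)
(s_(k+1) − s_k) − t_k = 2*(3*k**4 + 26*k**3 + 60*k**2 + 61*k + 27)/(k**2 + 9*k + 20)

Invalid: residual \frac{2 \left(3 k^{4} + 26 k^{3} + 60 k^{2} + 61 k + 27\right)}{k^{2} + 9 k + 20} ≠ 0.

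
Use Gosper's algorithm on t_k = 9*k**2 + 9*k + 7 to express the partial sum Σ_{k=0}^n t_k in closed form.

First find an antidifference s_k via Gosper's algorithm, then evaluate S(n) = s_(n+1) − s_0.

Compute t_(k+1)/t_k: get (9*k**2 + 27*k + 25)/(9*k**2 + 9*k + 7).
Gosper form: A/B · C(k+1)/C(k) with A=1, B=1, C=k**2 + k + 7/9.
Need (1)·f(k+1) − (1)·f(k) = k**2 + k + 7/9.
From deg A=0, deg B=0, deg C=2: d=3.
Match coefficients ⇒ f(k) = k*(3*k**2 + 4)/9.
R(k) = B(k−1)·f(k)/C(k) = k*(3*k**2 + 4)/(9*k**2 + 9*k + 7); s_k = R·t_k = k*(3*k**2 + 4).
Check: Δs_k = 9*k**2 + 9*k + 7. ✓
Evaluate: s_(n+1) = 3*n**3 + 9*n**2 + 13*n + 7; subtract s_(0) = 0 ⇒ S(n) = 3*n**3 + 9*n**2 + 13*n + 7.

S(n) = 3*n**3 + 9*n**2 + 13*n + 7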